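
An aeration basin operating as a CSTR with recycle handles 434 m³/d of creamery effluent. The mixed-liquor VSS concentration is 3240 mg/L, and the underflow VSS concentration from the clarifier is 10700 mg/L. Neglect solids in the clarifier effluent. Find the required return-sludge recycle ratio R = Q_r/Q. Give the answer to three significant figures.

R ≈ 0.434

Mass balance around the secondary clarifier (neglecting effluent solids): R = X / (X_r − X) = 3240 / (10700 − 3240) = 0.4343.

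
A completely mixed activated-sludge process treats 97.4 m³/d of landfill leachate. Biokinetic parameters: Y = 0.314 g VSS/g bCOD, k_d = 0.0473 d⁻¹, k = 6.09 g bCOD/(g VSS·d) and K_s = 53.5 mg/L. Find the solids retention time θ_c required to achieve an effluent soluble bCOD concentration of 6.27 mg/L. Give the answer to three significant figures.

θ_c ≈ 6.52 d

From 1/θ_c = Y·k·S/(K_s + S) − k_d: Y·k·S/(K_s+S) = 0.314 × 6.09 × 6.27 / (53.5 + 6.27) = 0.2006 d⁻¹.
Then 1/θ_c = μ − k_d = 0.2006 − 0.0473 = 0.1533 d⁻¹, giving θ_c = 6.523 d.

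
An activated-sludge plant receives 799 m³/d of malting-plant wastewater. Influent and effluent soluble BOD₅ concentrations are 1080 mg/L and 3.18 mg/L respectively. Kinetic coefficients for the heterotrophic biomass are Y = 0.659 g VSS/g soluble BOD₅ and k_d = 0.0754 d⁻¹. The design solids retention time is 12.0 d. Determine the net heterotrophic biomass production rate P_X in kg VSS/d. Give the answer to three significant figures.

Y_obs = Y / (1 + k_d θ_c) = 0.659 / (1 + 0.0754 × 12.0) = 0.659 / 1.905 = 0.3460.
Mass of soluble BOD₅ removed per day: Q(S₀ − S) = 799 × 1077 g/m³ = 860.4 kg/d.
Biomass produced: P_X = Y_obs·Q·ΔS = 0.3460 × 860.4 ≈ 297.7 kg VSS/d.

P_X ≈ 298 kg VSS/d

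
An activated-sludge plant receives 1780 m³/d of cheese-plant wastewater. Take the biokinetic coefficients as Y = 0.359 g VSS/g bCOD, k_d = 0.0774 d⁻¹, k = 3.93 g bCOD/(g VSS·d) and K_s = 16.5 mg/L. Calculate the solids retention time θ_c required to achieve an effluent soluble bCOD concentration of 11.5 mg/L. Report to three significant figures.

θ_c ≈ 1.99 d

At the target effluent, Y k S/(K_s+S) = 0.359×3.93×11.5/28.00 = 0.5795 d⁻¹.
Then 1/θ_c = μ − k_d = 0.5795 − 0.0774 = 0.5021 d⁻¹, giving θ_c = 1.992 d.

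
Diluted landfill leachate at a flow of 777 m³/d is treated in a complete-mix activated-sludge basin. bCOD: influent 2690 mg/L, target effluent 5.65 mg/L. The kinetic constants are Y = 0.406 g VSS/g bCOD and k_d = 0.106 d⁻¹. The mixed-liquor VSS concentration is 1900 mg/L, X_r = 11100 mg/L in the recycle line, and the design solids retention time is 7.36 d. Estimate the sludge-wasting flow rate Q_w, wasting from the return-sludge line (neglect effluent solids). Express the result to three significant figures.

Steady-state biomass mass balance: V·X·(1 + k_d·θ_c) = Y·Q·(S₀ − S)·θ_c, so V = 0.406 × 777 × (2690 − 5.65) × 7.36 / [1900 × (1 + 0.106 × 7.36)] = 6.23×10^6 / 3382 = 1843 m³.
Wasting from the return line (neglecting effluent solids): Q_w = V·X / (θ_c·X_r) = 1843 × 1900 / (7.36 × 11100) = 42.86 m³/d.

Q_w ≈ 42.9 m³/d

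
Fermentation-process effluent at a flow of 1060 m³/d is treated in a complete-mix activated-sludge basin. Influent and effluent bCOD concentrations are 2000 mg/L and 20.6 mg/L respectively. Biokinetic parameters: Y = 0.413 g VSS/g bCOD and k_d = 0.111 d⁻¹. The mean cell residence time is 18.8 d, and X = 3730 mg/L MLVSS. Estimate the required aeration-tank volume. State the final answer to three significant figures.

V ≈ 1410 m³

Rearranging the biomass balance for a CMAS with decay, V = Y·Q·ΔS·θ_c / [X·(1+k_d θ_c)] = 0.413 × 1060 × (2000 − 20.6) × 18.8 / [3730 × (1 + 0.111 × 18.8)] = 1.63×10^7 / 11514 = 1415 m³.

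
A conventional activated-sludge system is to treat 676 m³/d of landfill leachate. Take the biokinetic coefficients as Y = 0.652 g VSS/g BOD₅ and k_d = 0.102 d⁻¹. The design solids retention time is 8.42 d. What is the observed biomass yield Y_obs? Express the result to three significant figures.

Observed yield with endogenous decay: Y_obs = Y / (1 + k_d·θ_c) = 0.652 / (1 + 0.102 × 8.42) = 0.652 / 1.859 = 0.3508 g VSS/g BOD₅.

Y_obs ≈ 0.351 g VSS/g BOD₅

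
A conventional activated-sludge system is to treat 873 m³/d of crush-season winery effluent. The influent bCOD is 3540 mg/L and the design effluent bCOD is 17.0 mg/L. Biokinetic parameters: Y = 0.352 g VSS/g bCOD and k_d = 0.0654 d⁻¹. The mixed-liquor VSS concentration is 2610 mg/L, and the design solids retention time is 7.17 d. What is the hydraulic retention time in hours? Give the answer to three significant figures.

Rearranging the biomass balance for a CMAS with decay, V = Y·Q·ΔS·θ_c / [X·(1+k_d θ_c)] = 0.352 × 873 × (3540 − 17.0) × 7.17 / [2610 × (1 + 0.0654 × 7.17)] = 7.76×10^6 / 3834 = 2025 m³.
Hydraulic retention time τ = V/Q = 2025 / 873 = 2.319 d = 55.66 h.

τ ≈ 55.7 h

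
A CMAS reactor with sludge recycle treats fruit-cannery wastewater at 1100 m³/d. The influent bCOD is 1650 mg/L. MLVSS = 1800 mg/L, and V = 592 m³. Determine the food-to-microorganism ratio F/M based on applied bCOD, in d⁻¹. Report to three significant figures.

F/M ≈ 1.70 d⁻¹

Food-to-microorganism ratio F/M = Q S₀ / (V X) = 1100 × 1650 / (592.0 × 1800) = 1.703 d⁻¹.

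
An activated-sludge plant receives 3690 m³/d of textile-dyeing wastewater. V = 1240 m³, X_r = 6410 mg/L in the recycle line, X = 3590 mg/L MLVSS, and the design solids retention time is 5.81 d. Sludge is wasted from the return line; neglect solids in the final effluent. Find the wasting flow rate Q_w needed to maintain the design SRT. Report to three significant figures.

Q_w ≈ 120 m³/d

Wasting from the return line (neglecting effluent solids): Q_w = V·X / (θ_c·X_r) = 1240 × 3590 / (5.81 × 6410) = 119.5 m³/d.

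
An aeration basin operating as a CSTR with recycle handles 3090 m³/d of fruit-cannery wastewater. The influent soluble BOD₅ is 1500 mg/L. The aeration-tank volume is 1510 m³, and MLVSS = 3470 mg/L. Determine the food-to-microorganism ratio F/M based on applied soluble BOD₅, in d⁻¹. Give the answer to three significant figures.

F/M = Q·S₀ / (V·X) = 3090 × 1500 / (1510 × 3470) = 0.8846 g soluble BOD₅·(g VSS·d)⁻¹.

F/M ≈ 0.885 d⁻¹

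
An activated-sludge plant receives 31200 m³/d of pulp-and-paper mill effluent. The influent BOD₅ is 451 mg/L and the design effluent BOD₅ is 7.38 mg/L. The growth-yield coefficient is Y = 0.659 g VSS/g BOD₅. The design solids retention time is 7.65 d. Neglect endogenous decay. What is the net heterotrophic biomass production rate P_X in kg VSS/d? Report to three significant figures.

With endogenous decay neglected, the observed yield equals the true yield: Y_obs = Y = 0.659 g VSS/g BOD₅.
Mass of BOD₅ removed per day: Q(S₀ − S) = 31200 × 443.6 g/m³ = 13841 kg/d.
Biomass produced: P_X = Y_obs·Q·ΔS = 0.6590 × 13841 ≈ 9121 kg VSS/d.

P_X ≈ 9120 kg VSS/d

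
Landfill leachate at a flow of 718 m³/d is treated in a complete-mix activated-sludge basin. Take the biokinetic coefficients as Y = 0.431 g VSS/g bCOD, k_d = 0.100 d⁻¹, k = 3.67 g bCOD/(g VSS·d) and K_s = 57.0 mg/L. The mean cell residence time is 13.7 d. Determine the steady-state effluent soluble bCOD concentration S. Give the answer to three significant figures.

S ≈ 7.00 mg/L

From the Monod/SRT balance for a CMAS, S = K_s·(1+k_d θ_c)/[θ_c·(Y k − k_d) − 1] = 57.0 × (1 + 0.100 × 13.7) / [13.7 × (0.431 × 3.67 − 0.100) − 1] = 135.1 / 19.30 = 6.999 mg/L.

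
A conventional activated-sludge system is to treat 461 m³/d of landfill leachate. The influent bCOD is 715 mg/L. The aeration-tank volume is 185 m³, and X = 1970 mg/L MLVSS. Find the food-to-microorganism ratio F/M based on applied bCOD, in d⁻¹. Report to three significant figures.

F/M = applied load / biomass = Q·S₀/(V·X) = 461 × 715 / (185.0 × 1970) = 0.9044 d⁻¹.

F/M ≈ 0.904 d⁻¹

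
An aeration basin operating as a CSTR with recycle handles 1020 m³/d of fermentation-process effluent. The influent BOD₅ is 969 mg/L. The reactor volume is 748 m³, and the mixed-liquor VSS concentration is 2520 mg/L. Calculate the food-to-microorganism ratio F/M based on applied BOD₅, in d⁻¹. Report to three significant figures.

Food-to-microorganism ratio F/M = Q S₀ / (V X) = 1020 × 969 / (748.0 × 2520) = 0.5244 d⁻¹.

F/M ≈ 0.524 d⁻¹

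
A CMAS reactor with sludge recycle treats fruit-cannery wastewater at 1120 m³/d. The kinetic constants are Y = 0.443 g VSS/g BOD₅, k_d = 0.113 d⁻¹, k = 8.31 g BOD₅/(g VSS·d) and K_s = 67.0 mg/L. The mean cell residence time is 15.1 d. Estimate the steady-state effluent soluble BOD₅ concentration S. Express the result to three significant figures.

For a completely mixed reactor with recycle the Lawrence–McCarty relation gives S = K_s·(1 + k_d·θ_c) / [θ_c·(Y·k − k_d) − 1] = 67.0 × (1 + 0.113 × 15.1) / [15.1 × (0.443 × 8.31 − 0.113) − 1] = 181.3 / 52.88 = 3.429 mg/L.

S ≈ 3.43 mg/L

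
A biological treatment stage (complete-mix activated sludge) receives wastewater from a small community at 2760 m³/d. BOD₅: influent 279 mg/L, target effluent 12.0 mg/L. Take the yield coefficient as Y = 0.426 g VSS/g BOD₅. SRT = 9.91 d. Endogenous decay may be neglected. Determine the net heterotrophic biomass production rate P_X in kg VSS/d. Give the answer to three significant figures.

P_X ≈ 314 kg VSS/d

With endogenous decay neglected, the observed yield equals the true yield: Y_obs = Y = 0.426 g VSS/g BOD₅.
Substrate removed = Q·(S₀ − S) = 2760 m³/d × (279 − 12.0) g/m³ = 7.37×10^5 g/d = 736.9 kg/d.
Net biomass production P_X = Y_obs × Q·(S₀ − S) = 0.4260 × 736.9 = 313.9 kg VSS/d.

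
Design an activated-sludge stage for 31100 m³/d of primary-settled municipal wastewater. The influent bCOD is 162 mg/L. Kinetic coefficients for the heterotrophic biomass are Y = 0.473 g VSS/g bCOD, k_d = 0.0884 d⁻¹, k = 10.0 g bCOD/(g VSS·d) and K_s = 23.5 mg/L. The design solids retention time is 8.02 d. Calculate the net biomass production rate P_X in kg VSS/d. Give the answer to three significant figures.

P_X ≈ 1380 kg VSS/d

Effluent substrate depends only on kinetics and SRT: S = K_s(1 + k_d θ_c) / [θ_c(Yk − k_d) − 1] = 23.5 × (1 + 0.0884 × 8.02) / [8.02 × (0.473 × 10.0 − 0.0884) − 1] = 40.16 / 36.23 = 1.109 mg/L.
Correct the yield for decay: Y_obs = Y/(1 + k_d θ_c) = 0.473 / (1 + 0.0884 × 8.02) = 0.473 / 1.709 = 0.2768.
Substrate removed = Q·(S₀ − S) = 31100 m³/d × (162 − 1.11) g/m³ = 5×10^6 g/d = 5004 kg/d.
So the net sludge growth is P_X = 0.2768 × 5004 = 1385 kg VSS/d.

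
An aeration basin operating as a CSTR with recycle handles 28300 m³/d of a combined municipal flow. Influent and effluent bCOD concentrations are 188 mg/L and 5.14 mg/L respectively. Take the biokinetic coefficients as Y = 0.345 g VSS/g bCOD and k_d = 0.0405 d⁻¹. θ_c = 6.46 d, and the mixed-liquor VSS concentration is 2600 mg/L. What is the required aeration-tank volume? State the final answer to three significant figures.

V ≈ 3520 m³

Steady-state biomass mass balance: V·X·(1 + k_d·θ_c) = Y·Q·(S₀ − S)·θ_c, so V = 0.345 × 28300 × (188 − 5.14) × 6.46 / [2600 × (1 + 0.0405 × 6.46)] = 1.15×10^7 / 3280 = 3516 m³.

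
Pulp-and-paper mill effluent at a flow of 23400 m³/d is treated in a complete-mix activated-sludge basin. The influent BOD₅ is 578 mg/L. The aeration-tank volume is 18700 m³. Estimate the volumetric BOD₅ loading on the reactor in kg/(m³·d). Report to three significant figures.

Applied BOD₅ load per unit volume = Q·S₀/V = (23400 × 578/1000)/18700 = 0.7233 kg BOD₅·m⁻³·d⁻¹.

L_v ≈ 0.723 kg BOD₅/(m³·d)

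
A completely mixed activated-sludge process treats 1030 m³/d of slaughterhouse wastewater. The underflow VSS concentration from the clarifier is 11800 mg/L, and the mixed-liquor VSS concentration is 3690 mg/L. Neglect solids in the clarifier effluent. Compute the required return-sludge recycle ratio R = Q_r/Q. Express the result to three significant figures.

R ≈ 0.455

R = Q_r/Q = X/(X_r − X) = 3690 / (11800 − 3690) = 0.4550.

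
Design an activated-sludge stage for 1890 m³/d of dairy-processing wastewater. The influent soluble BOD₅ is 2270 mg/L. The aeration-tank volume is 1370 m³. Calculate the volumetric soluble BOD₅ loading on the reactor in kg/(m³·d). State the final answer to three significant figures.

Applied soluble BOD₅ load per unit volume = Q·S₀/V = (1890 × 2270/1000)/1370 = 3.132 kg soluble BOD₅·m⁻³·d⁻¹.

L_v ≈ 3.13 kg soluble BOD₅/(m³·d)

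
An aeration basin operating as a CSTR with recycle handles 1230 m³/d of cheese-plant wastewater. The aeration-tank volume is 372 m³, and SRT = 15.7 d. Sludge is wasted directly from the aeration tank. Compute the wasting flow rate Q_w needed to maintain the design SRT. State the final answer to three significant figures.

For wasting at MLVSS concentration, Q_w = V/θ_c = 372.0/15.7 = 23.69 m³/d.

Q_w ≈ 23.7 m³/d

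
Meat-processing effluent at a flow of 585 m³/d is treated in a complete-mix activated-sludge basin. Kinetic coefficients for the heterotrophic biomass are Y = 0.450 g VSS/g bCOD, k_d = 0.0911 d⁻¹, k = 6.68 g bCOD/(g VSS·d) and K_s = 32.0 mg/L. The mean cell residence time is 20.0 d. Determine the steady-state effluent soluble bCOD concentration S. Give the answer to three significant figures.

From the Monod/SRT balance for a CMAS, S = K_s·(1+k_d θ_c)/[θ_c·(Y k − k_d) − 1] = 32.0 × (1 + 0.0911 × 20.0) / [20.0 × (0.450 × 6.68 − 0.0911) − 1] = 90.30 / 57.30 = 1.576 mg/L.

S ≈ 1.58 mg/L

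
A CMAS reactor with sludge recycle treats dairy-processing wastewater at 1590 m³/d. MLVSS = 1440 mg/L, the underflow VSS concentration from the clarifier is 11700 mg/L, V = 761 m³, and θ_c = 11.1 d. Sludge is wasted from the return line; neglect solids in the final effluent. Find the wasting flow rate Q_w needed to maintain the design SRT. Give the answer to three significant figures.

Wasting from the return line (neglecting effluent solids): Q_w = V·X / (θ_c·X_r) = 761.0 × 1440 / (11.1 × 11700) = 8.438 m³/d.

Q_w ≈ 8.44 m³/d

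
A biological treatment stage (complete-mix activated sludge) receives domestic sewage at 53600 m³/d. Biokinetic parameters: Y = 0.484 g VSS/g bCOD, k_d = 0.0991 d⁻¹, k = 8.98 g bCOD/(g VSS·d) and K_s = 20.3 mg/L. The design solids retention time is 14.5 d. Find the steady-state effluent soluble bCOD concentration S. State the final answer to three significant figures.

S ≈ 0.817 mg/L

From the Monod/SRT balance for a CMAS, S = K_s·(1+k_d θ_c)/[θ_c·(Y k − k_d) − 1] = 20.3 × (1 + 0.0991 × 14.5) / [14.5 × (0.484 × 8.98 − 0.0991) − 1] = 49.47 / 60.58 = 0.8165 mg/L.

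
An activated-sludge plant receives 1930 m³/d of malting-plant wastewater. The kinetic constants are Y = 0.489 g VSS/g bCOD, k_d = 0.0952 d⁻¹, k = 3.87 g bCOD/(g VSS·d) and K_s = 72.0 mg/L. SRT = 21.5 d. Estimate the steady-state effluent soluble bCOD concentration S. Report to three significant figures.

S ≈ 5.83 mg/L

For a completely mixed reactor with recycle the Lawrence–McCarty relation gives S = K_s·(1 + k_d·θ_c) / [θ_c·(Y·k − k_d) − 1] = 72.0 × (1 + 0.0952 × 21.5) / [21.5 × (0.489 × 3.87 − 0.0952) − 1] = 219.4 / 37.64 = 5.828 mg/L.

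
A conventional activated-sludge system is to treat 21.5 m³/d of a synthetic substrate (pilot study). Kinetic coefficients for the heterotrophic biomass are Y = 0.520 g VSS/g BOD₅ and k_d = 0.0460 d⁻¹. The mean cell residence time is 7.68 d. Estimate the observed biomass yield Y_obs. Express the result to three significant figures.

Y_obs ≈ 0.384 g VSS/g BOD₅

The observed yield is Y_obs = Y/(1 + k_d·θ_c) = 0.520 / (1 + 0.0460 × 7.68) = 0.520 / 1.353 = 0.3843 g VSS per g BOD₅ removed.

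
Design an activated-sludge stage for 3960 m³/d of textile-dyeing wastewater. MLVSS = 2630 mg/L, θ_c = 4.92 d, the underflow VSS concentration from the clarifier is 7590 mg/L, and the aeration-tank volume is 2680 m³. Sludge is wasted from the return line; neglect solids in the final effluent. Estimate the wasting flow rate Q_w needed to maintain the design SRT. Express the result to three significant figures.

Q_w ≈ 189 m³/d

Wasting from the return line (neglecting effluent solids): Q_w = V·X / (θ_c·X_r) = 2680 × 2630 / (4.92 × 7590) = 188.7 m³/d.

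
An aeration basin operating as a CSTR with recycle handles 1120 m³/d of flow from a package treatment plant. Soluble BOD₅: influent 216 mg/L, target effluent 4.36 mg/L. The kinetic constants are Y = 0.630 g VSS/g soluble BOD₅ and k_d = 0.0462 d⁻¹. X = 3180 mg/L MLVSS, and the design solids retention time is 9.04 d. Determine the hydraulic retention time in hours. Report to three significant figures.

τ ≈ 6.42 h

Rearranging the biomass balance for a CMAS with decay, V = Y·Q·ΔS·θ_c / [X·(1+k_d θ_c)] = 0.630 × 1120 × (216 − 4.36) × 9.04 / [3180 × (1 + 0.0462 × 9.04)] = 1.35×10^6 / 4508 = 299.5 m³.
HRT = V/Q = 299.5 m³ / 1120 m³·d⁻¹ = 0.2674 d × 24 = 6.417 h.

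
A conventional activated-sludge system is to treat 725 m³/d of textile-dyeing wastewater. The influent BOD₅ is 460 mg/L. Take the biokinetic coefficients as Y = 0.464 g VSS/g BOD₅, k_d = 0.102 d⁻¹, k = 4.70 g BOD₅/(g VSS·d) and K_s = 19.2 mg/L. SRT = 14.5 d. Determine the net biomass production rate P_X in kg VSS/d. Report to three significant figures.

P_X ≈ 62.2 kg VSS/d

For a completely mixed reactor with recycle the Lawrence–McCarty relation gives S = K_s·(1 + k_d·θ_c) / [θ_c·(Y·k − k_d) − 1] = 19.2 × (1 + 0.102 × 14.5) / [14.5 × (0.464 × 4.70 − 0.102) − 1] = 47.60 / 29.14 = 1.633 mg/L.
The observed yield is Y_obs = Y/(1 + k_d·θ_c) = 0.464 / (1 + 0.102 × 14.5) = 0.464 / 2.479 = 0.1872 g VSS per g BOD₅ removed.
Q·(S₀ − S) = 725 × (460 − 1.63) × 10⁻³ = 332.3 kg/d removed.
Net biomass production P_X = Y_obs × Q·(S₀ − S) = 0.1872 × 332.3 = 62.20 kg VSS/d.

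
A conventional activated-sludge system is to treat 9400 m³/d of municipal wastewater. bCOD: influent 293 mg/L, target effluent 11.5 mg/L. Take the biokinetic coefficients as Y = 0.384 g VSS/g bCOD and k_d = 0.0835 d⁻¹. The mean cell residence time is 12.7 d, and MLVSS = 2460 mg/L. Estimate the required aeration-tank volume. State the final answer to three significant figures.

Steady-state biomass mass balance: V·X·(1 + k_d·θ_c) = Y·Q·(S₀ − S)·θ_c, so V = 0.384 × 9400 × (293 − 11.5) × 12.7 / [2460 × (1 + 0.0835 × 12.7)] = 1.29×10^7 / 5069 = 2546 m³.

V ≈ 2550 m³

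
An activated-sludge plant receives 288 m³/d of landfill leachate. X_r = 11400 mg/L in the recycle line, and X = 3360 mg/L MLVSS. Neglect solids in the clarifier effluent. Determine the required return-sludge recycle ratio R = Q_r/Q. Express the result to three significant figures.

R ≈ 0.418

R = Q_r/Q = X/(X_r − X) = 3360 / (11400 − 3360) = 0.4179.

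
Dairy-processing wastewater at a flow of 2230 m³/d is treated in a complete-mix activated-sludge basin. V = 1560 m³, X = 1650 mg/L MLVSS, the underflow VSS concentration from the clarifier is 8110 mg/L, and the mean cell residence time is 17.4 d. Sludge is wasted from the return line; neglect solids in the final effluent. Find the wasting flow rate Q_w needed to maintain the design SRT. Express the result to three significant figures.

θ_c = V·X/(Q_w·X_r) when wasting from the recycle, so Q_w = V·X/(θ_c·X_r) = 1560 × 1650 / (17.4 × 8110) = 18.24 m³/d.

Q_w ≈ 18.2 m³/d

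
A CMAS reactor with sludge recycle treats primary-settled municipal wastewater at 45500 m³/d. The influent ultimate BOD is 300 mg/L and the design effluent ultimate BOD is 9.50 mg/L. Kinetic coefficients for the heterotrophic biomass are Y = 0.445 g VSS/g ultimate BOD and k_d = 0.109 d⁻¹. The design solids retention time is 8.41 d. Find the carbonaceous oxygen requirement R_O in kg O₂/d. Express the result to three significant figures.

Correct the yield for decay: Y_obs = Y/(1 + k_d θ_c) = 0.445 / (1 + 0.109 × 8.41) = 0.445 / 1.917 = 0.2322.
Substrate removed = Q·(S₀ − S) = 45500 m³/d × (300 − 9.50) g/m³ = 1.32×10^7 g/d = 13218 kg/d.
Net sludge production P_X = 0.2322 × 13218 = 3069 kg VSS/d.
R_O = Q·ΔS − 1.42 P_X = 13218 − 4358 = 8860 kg O₂/d.

R_O ≈ 8860 kg O₂/d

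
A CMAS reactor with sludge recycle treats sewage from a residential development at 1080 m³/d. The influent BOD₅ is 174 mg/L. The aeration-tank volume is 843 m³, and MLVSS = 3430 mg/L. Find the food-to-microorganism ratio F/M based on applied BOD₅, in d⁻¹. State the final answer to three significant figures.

F/M ≈ 0.0650 d⁻¹

Food-to-microorganism ratio F/M = Q S₀ / (V X) = 1080 × 174 / (843.0 × 3430) = 0.06499 d⁻¹.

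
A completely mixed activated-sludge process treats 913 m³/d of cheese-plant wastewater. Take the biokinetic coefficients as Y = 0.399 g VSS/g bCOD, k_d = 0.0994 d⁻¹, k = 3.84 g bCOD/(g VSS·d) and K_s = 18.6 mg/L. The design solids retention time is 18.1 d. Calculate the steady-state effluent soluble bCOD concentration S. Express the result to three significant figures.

From the Monod/SRT balance for a CMAS, S = K_s·(1+k_d θ_c)/[θ_c·(Y k − k_d) − 1] = 18.6 × (1 + 0.0994 × 18.1) / [18.1 × (0.399 × 3.84 − 0.0994) − 1] = 52.06 / 24.93 = 2.088 mg/L.

S ≈ 2.09 mg/L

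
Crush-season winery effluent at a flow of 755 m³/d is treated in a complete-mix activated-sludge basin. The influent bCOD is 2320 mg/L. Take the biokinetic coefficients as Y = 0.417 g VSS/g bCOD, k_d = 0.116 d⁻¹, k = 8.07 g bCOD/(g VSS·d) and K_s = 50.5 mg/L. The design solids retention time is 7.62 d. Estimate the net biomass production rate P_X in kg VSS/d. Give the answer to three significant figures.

P_X ≈ 387 kg VSS/d

Effluent substrate depends only on kinetics and SRT: S = K_s(1 + k_d θ_c) / [θ_c(Yk − k_d) − 1] = 50.5 × (1 + 0.116 × 7.62) / [7.62 × (0.417 × 8.07 − 0.116) − 1] = 95.14 / 23.76 = 4.004 mg/L.
Observed yield with endogenous decay: Y_obs = Y / (1 + k_d·θ_c) = 0.417 / (1 + 0.116 × 7.62) = 0.417 / 1.884 = 0.2213 g VSS/g bCOD.
Q·(S₀ − S) = 755 × (2320 − 4.00) × 10⁻³ = 1749 kg/d removed.
So the net sludge growth is P_X = 0.2213 × 1749 = 387.0 kg VSS/d.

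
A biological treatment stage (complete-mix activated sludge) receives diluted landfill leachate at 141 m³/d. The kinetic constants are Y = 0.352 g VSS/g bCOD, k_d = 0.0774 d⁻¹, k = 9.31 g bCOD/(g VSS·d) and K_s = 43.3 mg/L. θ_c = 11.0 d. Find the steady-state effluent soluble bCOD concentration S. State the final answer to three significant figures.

S ≈ 2.34 mg/L

Effluent substrate depends only on kinetics and SRT: S = K_s(1 + k_d θ_c) / [θ_c(Yk − k_d) − 1] = 43.3 × (1 + 0.0774 × 11.0) / [11.0 × (0.352 × 9.31 − 0.0774) − 1] = 80.17 / 34.20 = 2.344 mg/L.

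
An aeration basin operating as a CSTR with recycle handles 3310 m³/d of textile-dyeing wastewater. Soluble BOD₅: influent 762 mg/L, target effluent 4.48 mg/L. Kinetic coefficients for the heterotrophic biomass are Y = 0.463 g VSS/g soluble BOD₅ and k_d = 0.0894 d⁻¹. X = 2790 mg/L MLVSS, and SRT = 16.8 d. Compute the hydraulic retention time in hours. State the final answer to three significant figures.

τ ≈ 20.3 h

From the SRT design equation V = Y Q (S₀−S) θ_c / [X (1 + k_d θ_c)] = 0.463 × 3310 × (762 − 4.48) × 16.8 / [2790 × (1 + 0.0894 × 16.8)] = 1.95×10^7 / 6980 = 2794 m³.
Hydraulic retention time τ = V/Q = 2794 / 3310 = 0.8441 d = 20.26 h.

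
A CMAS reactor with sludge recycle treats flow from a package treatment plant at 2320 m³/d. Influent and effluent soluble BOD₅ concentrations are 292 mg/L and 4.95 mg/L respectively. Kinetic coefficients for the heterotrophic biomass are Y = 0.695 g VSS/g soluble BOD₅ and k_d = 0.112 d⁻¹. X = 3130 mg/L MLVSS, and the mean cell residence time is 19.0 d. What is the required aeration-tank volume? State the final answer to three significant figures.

Rearranging the biomass balance for a CMAS with decay, V = Y·Q·ΔS·θ_c / [X·(1+k_d θ_c)] = 0.695 × 2320 × (292 − 4.95) × 19.0 / [3130 × (1 + 0.112 × 19.0)] = 8.79×10^6 / 9791 = 898.2 m³.

V ≈ 898 m³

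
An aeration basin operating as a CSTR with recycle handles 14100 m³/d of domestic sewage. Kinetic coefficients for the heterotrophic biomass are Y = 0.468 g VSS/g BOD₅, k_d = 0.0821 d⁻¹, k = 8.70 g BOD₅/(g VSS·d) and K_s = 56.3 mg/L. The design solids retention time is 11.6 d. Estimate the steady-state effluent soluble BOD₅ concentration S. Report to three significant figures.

S ≈ 2.43 mg/L

From the Monod/SRT balance for a CMAS, S = K_s·(1+k_d θ_c)/[θ_c·(Y k − k_d) − 1] = 56.3 × (1 + 0.0821 × 11.6) / [11.6 × (0.468 × 8.70 − 0.0821) − 1] = 109.9 / 45.28 = 2.428 mg/L.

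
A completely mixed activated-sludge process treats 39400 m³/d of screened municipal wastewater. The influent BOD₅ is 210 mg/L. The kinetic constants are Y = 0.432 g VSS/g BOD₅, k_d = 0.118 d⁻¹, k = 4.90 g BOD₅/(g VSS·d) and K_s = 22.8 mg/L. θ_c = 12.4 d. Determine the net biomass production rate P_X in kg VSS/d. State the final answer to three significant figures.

P_X ≈ 1430 kg VSS/d

Effluent substrate depends only on kinetics and SRT: S = K_s(1 + k_d θ_c) / [θ_c(Yk − k_d) − 1] = 22.8 × (1 + 0.118 × 12.4) / [12.4 × (0.432 × 4.90 − 0.118) − 1] = 56.16 / 23.79 = 2.361 mg/L.
Observed yield with endogenous decay: Y_obs = Y / (1 + k_d·θ_c) = 0.432 / (1 + 0.118 × 12.4) = 0.432 / 2.463 = 0.1754 g VSS/g BOD₅.
Mass of BOD₅ removed per day: Q(S₀ − S) = 39400 × 207.6 g/m³ = 8181 kg/d.
So the net sludge growth is P_X = 0.1754 × 8181 = 1435 kg VSS/d.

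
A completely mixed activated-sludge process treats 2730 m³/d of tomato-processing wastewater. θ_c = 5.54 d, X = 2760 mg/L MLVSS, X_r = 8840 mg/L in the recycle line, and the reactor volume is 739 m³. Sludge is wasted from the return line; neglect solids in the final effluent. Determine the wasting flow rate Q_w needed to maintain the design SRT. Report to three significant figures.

Q_w ≈ 41.6 m³/d

Wasting from the return line (neglecting effluent solids): Q_w = V·X / (θ_c·X_r) = 739.0 × 2760 / (5.54 × 8840) = 41.65 m³/d.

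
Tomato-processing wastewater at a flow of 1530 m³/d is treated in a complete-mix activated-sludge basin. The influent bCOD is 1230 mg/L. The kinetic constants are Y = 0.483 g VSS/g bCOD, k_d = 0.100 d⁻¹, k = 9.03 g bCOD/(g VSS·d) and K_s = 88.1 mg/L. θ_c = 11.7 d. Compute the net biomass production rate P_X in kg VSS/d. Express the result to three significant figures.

For a completely mixed reactor with recycle the Lawrence–McCarty relation gives S = K_s·(1 + k_d·θ_c) / [θ_c·(Y·k − k_d) − 1] = 88.1 × (1 + 0.100 × 11.7) / [11.7 × (0.483 × 9.03 − 0.100) − 1] = 191.2 / 48.86 = 3.913 mg/L.
Observed yield with endogenous decay: Y_obs = Y / (1 + k_d·θ_c) = 0.483 / (1 + 0.100 × 11.7) = 0.483 / 2.170 = 0.2226 g VSS/g bCOD.
Q·(S₀ − S) = 1530 × (1230 − 3.91) × 10⁻³ = 1876 kg/d removed.
P_X = Y_obs · Q(S₀ − S) = 0.2226 × 1876 = 417.5 kg VSS/d.

P_X ≈ 418 kg VSS/d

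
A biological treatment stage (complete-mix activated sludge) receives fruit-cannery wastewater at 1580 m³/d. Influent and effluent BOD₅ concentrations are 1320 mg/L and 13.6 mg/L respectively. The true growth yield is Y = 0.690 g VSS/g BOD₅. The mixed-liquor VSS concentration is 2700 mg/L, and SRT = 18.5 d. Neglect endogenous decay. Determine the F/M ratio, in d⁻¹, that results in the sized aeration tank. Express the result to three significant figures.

Biomass mass balance (decay neglected): V·X = Y·Q·(S₀ − S)·θ_c, so V = 0.690 × 1580 × (1320 − 13.6) × 18.5 / 2700 = 9759 m³.
F/M = applied load / biomass = Q·S₀/(V·X) = 1580 × 1320 / (9759 × 2700) = 0.07915 d⁻¹.

F/M ≈ 0.0792 d⁻¹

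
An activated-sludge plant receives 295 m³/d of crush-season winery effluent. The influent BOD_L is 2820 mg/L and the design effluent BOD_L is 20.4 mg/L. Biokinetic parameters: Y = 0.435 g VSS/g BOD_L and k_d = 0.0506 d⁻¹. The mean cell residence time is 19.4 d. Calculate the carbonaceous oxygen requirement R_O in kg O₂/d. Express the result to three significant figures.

Y_obs = Y / (1 + k_d θ_c) = 0.435 / (1 + 0.0506 × 19.4) = 0.435 / 1.982 = 0.2195.
Substrate removed = Q·(S₀ − S) = 295 m³/d × (2820 − 20.4) g/m³ = 8.26×10^5 g/d = 825.9 kg/d.
P_X = Y_obs·Q·(S₀ − S) = 0.2195 × 825.9 = 181.3 kg VSS/d.
Carbonaceous O₂ demand = substrate oxidised − cell-mass equivalent = 825.9 − 1.42 × 181.3 = 568.4 kg O₂/d.

R_O ≈ 568 kg O₂/d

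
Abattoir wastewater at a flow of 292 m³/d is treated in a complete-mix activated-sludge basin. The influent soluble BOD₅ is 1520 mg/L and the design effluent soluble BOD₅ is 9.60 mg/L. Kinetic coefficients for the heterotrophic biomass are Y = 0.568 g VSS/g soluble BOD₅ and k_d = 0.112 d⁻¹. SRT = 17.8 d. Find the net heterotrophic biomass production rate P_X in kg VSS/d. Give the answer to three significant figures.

Y_obs = Y / (1 + k_d θ_c) = 0.568 / (1 + 0.112 × 17.8) = 0.568 / 2.994 = 0.1897.
ΔS = 1520 − 9.60 = 1510 mg/L, so the substrate removal rate is 292 × 1510/1000 = 441.0 kg soluble BOD₅/d.
Biomass produced: P_X = Y_obs·Q·ΔS = 0.1897 × 441.0 ≈ 83.68 kg VSS/d.

P_X ≈ 83.7 kg VSS/d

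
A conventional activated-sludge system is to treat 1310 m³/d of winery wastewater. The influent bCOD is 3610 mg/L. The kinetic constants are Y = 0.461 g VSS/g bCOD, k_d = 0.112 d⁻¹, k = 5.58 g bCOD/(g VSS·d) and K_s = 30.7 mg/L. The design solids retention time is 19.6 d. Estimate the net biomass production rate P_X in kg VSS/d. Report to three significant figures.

P_X ≈ 682 kg VSS/d

Effluent substrate depends only on kinetics and SRT: S = K_s(1 + k_d θ_c) / [θ_c(Yk − k_d) − 1] = 30.7 × (1 + 0.112 × 19.6) / [19.6 × (0.461 × 5.58 − 0.112) − 1] = 98.09 / 47.22 = 2.077 mg/L.
Y_obs = Y / (1 + k_d θ_c) = 0.461 / (1 + 0.112 × 19.6) = 0.461 / 3.195 = 0.1443.
Q·(S₀ − S) = 1310 × (3610 − 2.08) × 10⁻³ = 4726 kg/d removed.
Biomass produced: P_X = Y_obs·Q·ΔS = 0.1443 × 4726 ≈ 681.9 kg VSS/d.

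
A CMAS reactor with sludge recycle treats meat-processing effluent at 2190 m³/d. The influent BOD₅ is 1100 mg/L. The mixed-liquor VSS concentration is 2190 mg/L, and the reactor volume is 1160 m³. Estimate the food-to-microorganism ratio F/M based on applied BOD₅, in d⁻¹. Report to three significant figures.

F/M ≈ 0.948 d⁻¹

F/M = Q·S₀ / (V·X) = 2190 × 1100 / (1160 × 2190) = 0.9483 g BOD₅·(g VSS·d)⁻¹.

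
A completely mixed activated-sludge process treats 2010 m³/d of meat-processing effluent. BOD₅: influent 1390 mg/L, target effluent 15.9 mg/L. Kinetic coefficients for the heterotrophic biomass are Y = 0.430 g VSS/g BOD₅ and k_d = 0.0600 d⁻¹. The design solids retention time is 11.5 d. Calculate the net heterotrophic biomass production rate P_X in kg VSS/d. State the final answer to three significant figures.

P_X ≈ 703 kg VSS/d

Observed yield with endogenous decay: Y_obs = Y / (1 + k_d·θ_c) = 0.430 / (1 + 0.0600 × 11.5) = 0.430 / 1.690 = 0.2544 g VSS/g BOD₅.
Mass of BOD₅ removed per day: Q(S₀ − S) = 2010 × 1374 g/m³ = 2762 kg/d.
So the net sludge growth is P_X = 0.2544 × 2762 = 702.7 kg VSS/d.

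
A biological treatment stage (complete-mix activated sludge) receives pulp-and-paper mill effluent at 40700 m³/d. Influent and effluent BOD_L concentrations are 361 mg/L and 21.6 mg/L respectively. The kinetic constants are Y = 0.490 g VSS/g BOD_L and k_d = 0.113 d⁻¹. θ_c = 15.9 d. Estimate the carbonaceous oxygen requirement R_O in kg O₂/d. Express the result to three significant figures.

R_O ≈ 10400 kg O₂/d

Y_obs = Y / (1 + k_d θ_c) = 0.490 / (1 + 0.113 × 15.9) = 0.490 / 2.797 = 0.1752.
Mass of BOD_L removed per day: Q(S₀ − S) = 40700 × 339.4 g/m³ = 13814 kg/d.
P_X = Y_obs·Q·(S₀ − S) = 0.1752 × 13814 = 2420 kg VSS/d.
Carbonaceous O₂ demand = substrate oxidised − cell-mass equivalent = 13814 − 1.42 × 2420 = 10377 kg O₂/d.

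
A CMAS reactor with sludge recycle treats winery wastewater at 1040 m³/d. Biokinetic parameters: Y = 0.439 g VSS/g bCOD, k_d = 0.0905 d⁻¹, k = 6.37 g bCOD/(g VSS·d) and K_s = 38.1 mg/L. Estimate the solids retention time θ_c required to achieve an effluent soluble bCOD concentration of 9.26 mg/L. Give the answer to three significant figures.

At the target effluent, Y k S/(K_s+S) = 0.439×6.37×9.26/47.36 = 0.5468 d⁻¹.
θ_c = 1/(μ − k_d) = 1/(0.5468 − 0.0905) = 1/0.4563 = 2.192 d.

θ_c ≈ 2.19 d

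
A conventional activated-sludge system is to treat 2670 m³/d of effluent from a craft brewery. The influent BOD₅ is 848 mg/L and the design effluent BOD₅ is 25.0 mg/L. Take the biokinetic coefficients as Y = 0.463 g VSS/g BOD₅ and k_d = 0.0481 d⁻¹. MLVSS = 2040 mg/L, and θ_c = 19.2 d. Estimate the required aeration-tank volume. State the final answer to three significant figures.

V ≈ 4980 m³

From the SRT design equation V = Y Q (S₀−S) θ_c / [X (1 + k_d θ_c)] = 0.463 × 2670 × (848 − 25.0) × 19.2 / [2040 × (1 + 0.0481 × 19.2)] = 1.95×10^7 / 3924 = 4978 m³.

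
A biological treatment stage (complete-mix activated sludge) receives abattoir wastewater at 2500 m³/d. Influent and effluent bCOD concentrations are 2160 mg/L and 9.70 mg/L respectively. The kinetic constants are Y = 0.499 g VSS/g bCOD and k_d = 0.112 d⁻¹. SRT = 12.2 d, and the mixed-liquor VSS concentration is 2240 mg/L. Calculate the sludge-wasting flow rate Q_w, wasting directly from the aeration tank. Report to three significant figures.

From the SRT design equation V = Y Q (S₀−S) θ_c / [X (1 + k_d θ_c)] = 0.499 × 2500 × (2160 − 9.70) × 12.2 / [2240 × (1 + 0.112 × 12.2)] = 3.27×10^7 / 5301 = 6174 m³.
For wasting at MLVSS concentration, Q_w = V/θ_c = 6174/12.2 = 506.1 m³/d.

Q_w ≈ 506 m³/d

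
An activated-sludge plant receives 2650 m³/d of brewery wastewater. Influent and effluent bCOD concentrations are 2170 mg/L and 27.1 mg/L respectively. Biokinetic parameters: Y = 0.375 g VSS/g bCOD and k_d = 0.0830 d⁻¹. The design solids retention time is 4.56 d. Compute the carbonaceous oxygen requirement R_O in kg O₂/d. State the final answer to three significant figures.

Y_obs = Y / (1 + k_d θ_c) = 0.375 / (1 + 0.0830 × 4.56) = 0.375 / 1.378 = 0.2720.
Mass of bCOD removed per day: Q(S₀ − S) = 2650 × 2143 g/m³ = 5679 kg/d.
P_X = Y_obs·Q·(S₀ − S) = 0.2720 × 5679 = 1545 kg VSS/d.
Carbonaceous O₂ demand = substrate oxidised − cell-mass equivalent = 5679 − 1.42 × 1545 = 3485 kg O₂/d.

R_O ≈ 3490 kg O₂/d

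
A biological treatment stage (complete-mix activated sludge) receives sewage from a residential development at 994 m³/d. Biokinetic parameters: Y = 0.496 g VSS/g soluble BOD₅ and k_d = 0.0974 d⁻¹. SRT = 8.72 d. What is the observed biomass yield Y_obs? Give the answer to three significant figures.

Observed yield with endogenous decay: Y_obs = Y / (1 + k_d·θ_c) = 0.496 / (1 + 0.0974 × 8.72) = 0.496 / 1.849 = 0.2682 g VSS/g soluble BOD₅.

Y_obs ≈ 0.268 g VSS/g soluble BOD₅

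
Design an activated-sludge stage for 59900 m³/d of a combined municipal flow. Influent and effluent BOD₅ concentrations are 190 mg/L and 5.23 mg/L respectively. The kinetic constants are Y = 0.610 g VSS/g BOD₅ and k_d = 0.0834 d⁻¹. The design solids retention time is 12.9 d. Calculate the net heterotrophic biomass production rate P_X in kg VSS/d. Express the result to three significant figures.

P_X ≈ 3250 kg VSS/d

Correct the yield for decay: Y_obs = Y/(1 + k_d θ_c) = 0.610 / (1 + 0.0834 × 12.9) = 0.610 / 2.076 = 0.2939.
Q·(S₀ − S) = 59900 × (190 − 5.23) × 10⁻³ = 11068 kg/d removed.
Net biomass production P_X = Y_obs × Q·(S₀ − S) = 0.2939 × 11068 = 3252 kg VSS/d.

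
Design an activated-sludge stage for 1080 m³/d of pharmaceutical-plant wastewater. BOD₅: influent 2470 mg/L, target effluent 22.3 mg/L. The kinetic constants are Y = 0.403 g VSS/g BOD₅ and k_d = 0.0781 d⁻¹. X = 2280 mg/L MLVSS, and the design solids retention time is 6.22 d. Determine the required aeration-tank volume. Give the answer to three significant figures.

V ≈ 1960 m³

Rearranging the biomass balance for a CMAS with decay, V = Y·Q·ΔS·θ_c / [X·(1+k_d θ_c)] = 0.403 × 1080 × (2470 − 22.3) × 6.22 / [2280 × (1 + 0.0781 × 6.22)] = 6.63×10^6 / 3388 = 1956 m³.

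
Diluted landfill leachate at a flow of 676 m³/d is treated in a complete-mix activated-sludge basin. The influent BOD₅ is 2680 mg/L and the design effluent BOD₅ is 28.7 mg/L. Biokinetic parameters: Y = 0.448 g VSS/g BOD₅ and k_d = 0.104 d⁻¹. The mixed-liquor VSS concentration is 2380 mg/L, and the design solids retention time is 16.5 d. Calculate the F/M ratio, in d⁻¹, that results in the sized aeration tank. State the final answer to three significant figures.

From the SRT design equation V = Y Q (S₀−S) θ_c / [X (1 + k_d θ_c)] = 0.448 × 676 × (2680 − 28.7) × 16.5 / [2380 × (1 + 0.104 × 16.5)] = 1.32×10^7 / 6464 = 2050 m³.
Food-to-microorganism ratio F/M = Q S₀ / (V X) = 676 × 2680 / (2050 × 2380) = 0.3714 d⁻¹.

F/M ≈ 0.371 d⁻¹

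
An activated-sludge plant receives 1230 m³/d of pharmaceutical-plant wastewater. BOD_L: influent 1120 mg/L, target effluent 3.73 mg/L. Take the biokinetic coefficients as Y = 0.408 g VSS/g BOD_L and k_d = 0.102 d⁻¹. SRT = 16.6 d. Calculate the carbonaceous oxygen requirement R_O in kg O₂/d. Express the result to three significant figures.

R_O ≈ 1080 kg O₂/d

Y_obs = Y / (1 + k_d θ_c) = 0.408 / (1 + 0.102 × 16.6) = 0.408 / 2.693 = 0.1515.
Substrate removed = Q·(S₀ − S) = 1230 m³/d × (1120 − 3.73) g/m³ = 1.37×10^6 g/d = 1373 kg/d.
P_X = Y_obs·Q·(S₀ − S) = 0.1515 × 1373 = 208.0 kg VSS/d.
R_O = Q·(S₀ − S) − 1.42·P_X = 1373 − 1.42 × 208.0 = 1078 kg O₂/d.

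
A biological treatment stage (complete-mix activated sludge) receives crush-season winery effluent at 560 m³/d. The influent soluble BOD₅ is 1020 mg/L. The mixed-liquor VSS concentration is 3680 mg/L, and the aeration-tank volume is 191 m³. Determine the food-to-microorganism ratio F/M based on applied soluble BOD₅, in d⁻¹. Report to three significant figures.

F/M ≈ 0.813 d⁻¹

F/M = Q·S₀ / (V·X) = 560 × 1020 / (191.0 × 3680) = 0.8127 g soluble BOD₅·(g VSS·d)⁻¹.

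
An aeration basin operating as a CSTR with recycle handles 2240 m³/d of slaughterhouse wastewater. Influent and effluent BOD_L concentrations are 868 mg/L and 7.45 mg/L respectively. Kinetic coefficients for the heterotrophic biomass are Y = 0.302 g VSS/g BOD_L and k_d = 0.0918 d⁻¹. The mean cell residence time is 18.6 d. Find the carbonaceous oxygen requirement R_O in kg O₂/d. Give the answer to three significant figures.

Observed yield with endogenous decay: Y_obs = Y / (1 + k_d·θ_c) = 0.302 / (1 + 0.0918 × 18.6) = 0.302 / 2.707 = 0.1115 g VSS/g BOD_L.
ΔS = 868 − 7.45 = 860.5 mg/L, so the substrate removal rate is 2240 × 860.5/1000 = 1928 kg BOD_L/d.
Biomass synthesised: P_X = Y_obs × 1928 = 215.0 kg VSS/d.
R_O = Q·ΔS − 1.42 P_X = 1928 − 305.3 = 1622 kg O₂/d.

R_O ≈ 1620 kg O₂/d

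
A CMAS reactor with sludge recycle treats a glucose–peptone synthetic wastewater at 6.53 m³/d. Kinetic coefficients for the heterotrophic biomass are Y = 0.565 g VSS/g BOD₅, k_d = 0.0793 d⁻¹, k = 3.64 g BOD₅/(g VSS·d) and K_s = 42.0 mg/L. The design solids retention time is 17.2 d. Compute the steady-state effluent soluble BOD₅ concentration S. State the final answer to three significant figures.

Effluent substrate depends only on kinetics and SRT: S = K_s(1 + k_d θ_c) / [θ_c(Yk − k_d) − 1] = 42.0 × (1 + 0.0793 × 17.2) / [17.2 × (0.565 × 3.64 − 0.0793) − 1] = 99.29 / 33.01 = 3.008 mg/L.

S ≈ 3.01 mg/L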